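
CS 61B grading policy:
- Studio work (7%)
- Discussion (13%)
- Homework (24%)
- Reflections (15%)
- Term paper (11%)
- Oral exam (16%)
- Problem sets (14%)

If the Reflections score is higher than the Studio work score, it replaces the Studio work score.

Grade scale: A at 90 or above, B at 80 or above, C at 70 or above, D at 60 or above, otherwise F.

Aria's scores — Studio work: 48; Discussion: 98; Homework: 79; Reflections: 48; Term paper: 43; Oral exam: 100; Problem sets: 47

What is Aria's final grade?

D

Reflections (48) ≤ Studio work (48), so Studio work stays at 48.
Weighted total:
  Studio work 48 × 0.07 = 3.36
  Discussion 98 × 0.13 = 12.74
  Homework 79 × 0.24 = 18.96
  Reflections 48 × 0.15 = 7.2
  Term paper 43 × 0.11 = 4.73
  Oral exam 100 × 0.16 = 16
  Problem sets 47 × 0.14 = 6.58
Sum = 69.57
69.57 is ≥ 60 and < 70 → D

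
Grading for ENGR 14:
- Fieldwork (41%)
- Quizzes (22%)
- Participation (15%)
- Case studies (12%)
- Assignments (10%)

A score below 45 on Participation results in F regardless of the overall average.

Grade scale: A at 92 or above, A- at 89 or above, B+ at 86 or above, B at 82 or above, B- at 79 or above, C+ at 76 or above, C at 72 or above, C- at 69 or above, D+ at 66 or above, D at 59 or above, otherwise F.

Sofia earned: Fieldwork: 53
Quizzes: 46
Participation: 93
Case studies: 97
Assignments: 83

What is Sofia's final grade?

Participation score 93 ≥ 45: minimum met.
Weighted total:
  Fieldwork 53 × 0.41 = 21.73
  Quizzes 46 × 0.22 = 10.12
  Participation 93 × 0.15 = 13.95
  Case studies 97 × 0.12 = 11.64
  Assignments 83 × 0.1 = 8.3
Sum = 65.74
65.74 is ≥ 59 and < 66 → D

D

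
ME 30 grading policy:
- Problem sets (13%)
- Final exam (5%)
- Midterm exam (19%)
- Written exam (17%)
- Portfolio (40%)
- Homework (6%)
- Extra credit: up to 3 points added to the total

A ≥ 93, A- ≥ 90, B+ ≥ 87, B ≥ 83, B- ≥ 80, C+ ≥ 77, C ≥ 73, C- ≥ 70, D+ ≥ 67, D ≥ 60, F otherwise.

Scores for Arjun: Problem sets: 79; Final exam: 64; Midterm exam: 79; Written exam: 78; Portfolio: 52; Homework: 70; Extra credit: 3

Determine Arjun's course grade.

Weighted total:
  Problem sets 79 × 0.13 = 10.27
  Final exam 64 × 0.05 = 3.2
  Midterm exam 79 × 0.19 = 15.01
  Written exam 78 × 0.17 = 13.26
  Portfolio 52 × 0.4 = 20.8
  Homework 70 × 0.06 = 4.2
Sum = 66.74
Extra credit: 66.74 + 3 = 69.74
69.74 is ≥ 67 and < 70 → D+

D+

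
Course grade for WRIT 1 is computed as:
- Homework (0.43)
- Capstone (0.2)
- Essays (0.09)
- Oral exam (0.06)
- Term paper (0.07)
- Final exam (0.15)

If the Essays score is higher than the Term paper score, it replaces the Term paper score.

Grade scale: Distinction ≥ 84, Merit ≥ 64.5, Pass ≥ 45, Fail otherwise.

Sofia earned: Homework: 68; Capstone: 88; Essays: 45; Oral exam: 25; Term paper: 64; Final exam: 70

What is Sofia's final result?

Merit

Essays (45) ≤ Term paper (64), so Term paper stays at 64.
Weighted total:
  Homework 68 × 0.43 = 29.24
  Capstone 88 × 0.2 = 17.6
  Essays 45 × 0.09 = 4.05
  Oral exam 25 × 0.06 = 1.5
  Term paper 64 × 0.07 = 4.48
  Final exam 70 × 0.15 = 10.5
Sum = 67.37
67.37 is ≥ 64.5 and < 84 → Merit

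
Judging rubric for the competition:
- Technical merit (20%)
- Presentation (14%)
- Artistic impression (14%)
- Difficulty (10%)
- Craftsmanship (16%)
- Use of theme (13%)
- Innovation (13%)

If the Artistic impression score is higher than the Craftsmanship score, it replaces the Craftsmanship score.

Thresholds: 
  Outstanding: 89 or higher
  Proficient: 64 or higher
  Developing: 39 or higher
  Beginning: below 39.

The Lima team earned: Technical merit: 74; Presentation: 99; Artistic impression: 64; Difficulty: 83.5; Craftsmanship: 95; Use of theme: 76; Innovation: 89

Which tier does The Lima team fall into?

Proficient

Artistic impression (64) ≤ Craftsmanship (95), so Craftsmanship stays at 95.
Weighted total:
  Technical merit 74 × 0.2 = 14.8
  Presentation 99 × 0.14 = 13.86
  Artistic impression 64 × 0.14 = 8.96
  Difficulty 83.5 × 0.1 = 8.35
  Craftsmanship 95 × 0.16 = 15.2
  Use of theme 76 × 0.13 = 9.88
  Innovation 89 × 0.13 = 11.57
Sum = 82.62
82.62 is ≥ 64 and < 89 → Proficient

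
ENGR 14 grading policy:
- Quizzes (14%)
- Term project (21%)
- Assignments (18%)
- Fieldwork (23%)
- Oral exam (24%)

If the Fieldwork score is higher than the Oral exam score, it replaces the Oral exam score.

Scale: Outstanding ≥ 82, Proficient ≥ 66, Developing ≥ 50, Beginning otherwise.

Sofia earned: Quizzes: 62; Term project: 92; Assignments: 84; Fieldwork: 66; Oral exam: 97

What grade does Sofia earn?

Proficient

Fieldwork (66) ≤ Oral exam (97), so Oral exam stays at 97.
Weighted total:
  Quizzes 62 × 0.14 = 8.68
  Term project 92 × 0.21 = 19.32
  Assignments 84 × 0.18 = 15.12
  Fieldwork 66 × 0.23 = 15.18
  Oral exam 97 × 0.24 = 23.28
Sum = 81.58
81.58 is ≥ 66 and < 82 → Proficient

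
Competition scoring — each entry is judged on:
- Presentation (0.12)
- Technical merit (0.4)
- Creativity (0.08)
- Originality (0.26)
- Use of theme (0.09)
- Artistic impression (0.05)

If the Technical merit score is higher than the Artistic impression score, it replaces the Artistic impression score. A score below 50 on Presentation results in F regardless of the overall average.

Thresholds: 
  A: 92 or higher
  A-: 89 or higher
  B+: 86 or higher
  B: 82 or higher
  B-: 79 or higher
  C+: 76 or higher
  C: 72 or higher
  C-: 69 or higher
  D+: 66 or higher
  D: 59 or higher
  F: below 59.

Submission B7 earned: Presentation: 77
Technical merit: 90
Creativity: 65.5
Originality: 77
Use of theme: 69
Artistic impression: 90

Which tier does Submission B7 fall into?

B-

Technical merit (90) ≤ Artistic impression (90), so Artistic impression stays at 90.
Presentation score 77 ≥ 50: minimum met.
Weighted total:
  Presentation 77 × 0.12 = 9.24
  Technical merit 90 × 0.4 = 36
  Creativity 65.5 × 0.08 = 5.24
  Originality 77 × 0.26 = 20.02
  Use of theme 69 × 0.09 = 6.21
  Artistic impression 90 × 0.05 = 4.5
Sum = 81.21
81.21 is ≥ 79 and < 82 → B-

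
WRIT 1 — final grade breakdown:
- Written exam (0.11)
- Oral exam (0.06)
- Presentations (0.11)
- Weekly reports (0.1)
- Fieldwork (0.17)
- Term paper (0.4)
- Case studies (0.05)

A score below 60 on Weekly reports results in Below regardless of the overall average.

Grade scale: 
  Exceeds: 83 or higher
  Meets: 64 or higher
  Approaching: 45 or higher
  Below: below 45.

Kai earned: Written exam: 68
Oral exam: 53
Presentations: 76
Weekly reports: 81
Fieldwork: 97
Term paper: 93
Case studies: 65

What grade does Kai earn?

Exceeds

Weekly reports score 81 ≥ 60: minimum met.
Weighted total:
  Written exam 68 × 0.11 = 7.48
  Oral exam 53 × 0.06 = 3.18
  Presentations 76 × 0.11 = 8.36
  Weekly reports 81 × 0.1 = 8.1
  Fieldwork 97 × 0.17 = 16.49
  Term paper 93 × 0.4 = 37.2
  Case studies 65 × 0.05 = 3.25
Sum = 84.06
84.06 ≥ 83 → Exceeds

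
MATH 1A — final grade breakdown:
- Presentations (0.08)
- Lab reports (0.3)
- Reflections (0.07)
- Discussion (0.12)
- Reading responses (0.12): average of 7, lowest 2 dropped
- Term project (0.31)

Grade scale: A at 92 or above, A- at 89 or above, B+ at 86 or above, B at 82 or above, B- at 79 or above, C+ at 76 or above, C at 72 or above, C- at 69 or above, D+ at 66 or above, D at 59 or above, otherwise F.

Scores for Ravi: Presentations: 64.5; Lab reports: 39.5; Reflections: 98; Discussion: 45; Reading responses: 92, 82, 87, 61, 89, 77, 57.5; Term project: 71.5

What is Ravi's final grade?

D

Reading responses: drop 57.5, 61 → average of remaining 5 = 427/5 = 85.4
Weighted total:
  Presentations 64.5 × 0.08 = 5.16
  Lab reports 39.5 × 0.3 = 11.85
  Reflections 98 × 0.07 = 6.86
  Discussion 45 × 0.12 = 5.4
  Reading responses 85.4 × 0.12 = 10.248
  Term project 71.5 × 0.31 = 22.165
Sum = 61.683
61.683 is ≥ 59 and < 66 → D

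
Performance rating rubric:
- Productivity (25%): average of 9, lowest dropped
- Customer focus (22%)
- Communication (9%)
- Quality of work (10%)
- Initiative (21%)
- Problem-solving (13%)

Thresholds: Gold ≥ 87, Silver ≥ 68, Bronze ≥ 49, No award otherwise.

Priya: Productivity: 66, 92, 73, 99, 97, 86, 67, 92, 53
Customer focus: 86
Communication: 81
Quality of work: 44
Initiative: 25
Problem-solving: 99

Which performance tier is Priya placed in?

Productivity: drop 53 → average of remaining 8 = 672/8 = 84
Weighted total:
  Productivity 84 × 0.25 = 21
  Customer focus 86 × 0.22 = 18.92
  Communication 81 × 0.09 = 7.29
  Quality of work 44 × 0.1 = 4.4
  Initiative 25 × 0.21 = 5.25
  Problem-solving 99 × 0.13 = 12.87
Sum = 69.73
69.73 is ≥ 68 and < 87 → Silver

Silver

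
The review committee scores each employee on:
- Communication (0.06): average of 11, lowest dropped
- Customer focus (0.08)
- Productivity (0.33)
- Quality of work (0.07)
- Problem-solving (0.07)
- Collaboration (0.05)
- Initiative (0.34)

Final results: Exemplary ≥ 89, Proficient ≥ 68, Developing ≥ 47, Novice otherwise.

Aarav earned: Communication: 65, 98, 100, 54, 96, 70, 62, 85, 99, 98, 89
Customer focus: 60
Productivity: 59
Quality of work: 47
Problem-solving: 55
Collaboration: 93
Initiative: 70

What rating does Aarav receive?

Communication: drop 54 → average of remaining 10 = 862/10 = 86.2
Weighted total:
  Communication 86.2 × 0.06 = 5.172
  Customer focus 60 × 0.08 = 4.8
  Productivity 59 × 0.33 = 19.47
  Quality of work 47 × 0.07 = 3.29
  Problem-solving 55 × 0.07 = 3.85
  Collaboration 93 × 0.05 = 4.65
  Initiative 70 × 0.34 = 23.8
Sum = 65.032
65.032 is ≥ 47 and < 68 → Developing

Developing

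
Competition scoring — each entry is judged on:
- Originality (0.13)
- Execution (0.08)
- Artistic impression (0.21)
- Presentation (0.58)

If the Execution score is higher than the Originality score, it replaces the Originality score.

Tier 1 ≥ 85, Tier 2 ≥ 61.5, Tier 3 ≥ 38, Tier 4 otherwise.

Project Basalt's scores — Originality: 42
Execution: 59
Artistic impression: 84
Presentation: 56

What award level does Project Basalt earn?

Tier 2

Execution (59) > Originality (42), so Originality counts as 59.
Weighted total:
  Originality 59 × 0.13 = 7.67
  Execution 59 × 0.08 = 4.72
  Artistic impression 84 × 0.21 = 17.64
  Presentation 56 × 0.58 = 32.48
Sum = 62.51
62.51 is ≥ 61.5 and < 85 → Tier 2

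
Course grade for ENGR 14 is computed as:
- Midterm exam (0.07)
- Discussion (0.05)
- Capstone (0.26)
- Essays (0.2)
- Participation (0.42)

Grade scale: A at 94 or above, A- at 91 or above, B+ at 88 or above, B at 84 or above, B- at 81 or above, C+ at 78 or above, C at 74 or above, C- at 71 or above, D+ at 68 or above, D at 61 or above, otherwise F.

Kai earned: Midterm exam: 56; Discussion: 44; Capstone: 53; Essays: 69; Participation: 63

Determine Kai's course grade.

Weighted total:
  Midterm exam 56 × 0.07 = 3.92
  Discussion 44 × 0.05 = 2.2
  Capstone 53 × 0.26 = 13.78
  Essays 69 × 0.2 = 13.8
  Participation 63 × 0.42 = 26.46
Sum = 60.16
60.16 < 61 → F

F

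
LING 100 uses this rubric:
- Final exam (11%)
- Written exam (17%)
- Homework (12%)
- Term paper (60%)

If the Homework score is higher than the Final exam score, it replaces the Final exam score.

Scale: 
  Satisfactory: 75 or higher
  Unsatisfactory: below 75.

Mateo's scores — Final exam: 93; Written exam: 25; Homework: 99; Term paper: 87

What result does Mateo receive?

Homework (99) > Final exam (93), so Final exam counts as 99.
Weighted total:
  Final exam 99 × 0.11 = 10.89
  Written exam 25 × 0.17 = 4.25
  Homework 99 × 0.12 = 11.88
  Term paper 87 × 0.6 = 52.2
Sum = 79.22
79.22 ≥ 75 → Satisfactory

Satisfactory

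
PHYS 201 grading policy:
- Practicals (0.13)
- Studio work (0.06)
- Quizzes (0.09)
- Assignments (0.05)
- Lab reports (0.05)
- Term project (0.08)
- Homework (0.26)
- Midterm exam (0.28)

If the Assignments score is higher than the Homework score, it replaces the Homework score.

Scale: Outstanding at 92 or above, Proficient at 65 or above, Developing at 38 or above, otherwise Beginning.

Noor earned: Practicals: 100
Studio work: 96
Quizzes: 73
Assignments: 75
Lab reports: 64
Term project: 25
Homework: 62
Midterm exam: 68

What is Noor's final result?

Assignments (75) > Homework (62), so Homework counts as 75.
Weighted total:
  Practicals 100 × 0.13 = 13
  Studio work 96 × 0.06 = 5.76
  Quizzes 73 × 0.09 = 6.57
  Assignments 75 × 0.05 = 3.75
  Lab reports 64 × 0.05 = 3.2
  Term project 25 × 0.08 = 2
  Homework 75 × 0.26 = 19.5
  Midterm exam 68 × 0.28 = 19.04
Sum = 72.82
72.82 is ≥ 65 and < 92 → Proficient

Proficient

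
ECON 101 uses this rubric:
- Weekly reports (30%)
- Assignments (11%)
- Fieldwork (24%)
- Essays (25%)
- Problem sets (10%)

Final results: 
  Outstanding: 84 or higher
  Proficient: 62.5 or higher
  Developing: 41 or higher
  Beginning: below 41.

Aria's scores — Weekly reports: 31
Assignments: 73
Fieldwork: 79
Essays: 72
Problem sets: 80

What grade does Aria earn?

Developing

Weighted total:
  Weekly reports 31 × 0.3 = 9.3
  Assignments 73 × 0.11 = 8.03
  Fieldwork 79 × 0.24 = 18.96
  Essays 72 × 0.25 = 18
  Problem sets 80 × 0.1 = 8
Sum = 62.29
62.29 is ≥ 41 and < 62.5 → Developing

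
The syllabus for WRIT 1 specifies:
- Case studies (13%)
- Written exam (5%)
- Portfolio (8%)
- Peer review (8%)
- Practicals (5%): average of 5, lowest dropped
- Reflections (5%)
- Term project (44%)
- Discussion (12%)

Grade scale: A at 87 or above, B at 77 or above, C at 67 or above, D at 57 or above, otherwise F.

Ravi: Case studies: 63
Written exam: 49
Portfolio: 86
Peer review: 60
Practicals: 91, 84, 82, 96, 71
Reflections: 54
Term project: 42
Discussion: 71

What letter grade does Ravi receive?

Practicals: drop 71 → average of remaining 4 = 353/4 = 88.25
Weighted total:
  Case studies 63 × 0.13 = 8.19
  Written exam 49 × 0.05 = 2.45
  Portfolio 86 × 0.08 = 6.88
  Peer review 60 × 0.08 = 4.8
  Practicals 88.25 × 0.05 = 4.4125
  Reflections 54 × 0.05 = 2.7
  Term project 42 × 0.44 = 18.48
  Discussion 71 × 0.12 = 8.52
Sum = 56.4325
56.4325 < 57 → F

F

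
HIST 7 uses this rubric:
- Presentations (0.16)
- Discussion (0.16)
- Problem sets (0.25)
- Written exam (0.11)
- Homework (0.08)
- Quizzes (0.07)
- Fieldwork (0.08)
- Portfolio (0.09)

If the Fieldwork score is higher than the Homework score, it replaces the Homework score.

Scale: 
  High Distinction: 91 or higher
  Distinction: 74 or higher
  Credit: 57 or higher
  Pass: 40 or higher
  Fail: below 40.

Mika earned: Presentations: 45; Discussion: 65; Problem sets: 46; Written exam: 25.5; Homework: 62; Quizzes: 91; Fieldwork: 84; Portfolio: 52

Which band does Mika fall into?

Pass

Fieldwork (84) > Homework (62), so Homework counts as 84.
Weighted total:
  Presentations 45 × 0.16 = 7.2
  Discussion 65 × 0.16 = 10.4
  Problem sets 46 × 0.25 = 11.5
  Written exam 25.5 × 0.11 = 2.805
  Homework 84 × 0.08 = 6.72
  Quizzes 91 × 0.07 = 6.37
  Fieldwork 84 × 0.08 = 6.72
  Portfolio 52 × 0.09 = 4.68
Sum = 56.395
56.395 is ≥ 40 and < 57 → Pass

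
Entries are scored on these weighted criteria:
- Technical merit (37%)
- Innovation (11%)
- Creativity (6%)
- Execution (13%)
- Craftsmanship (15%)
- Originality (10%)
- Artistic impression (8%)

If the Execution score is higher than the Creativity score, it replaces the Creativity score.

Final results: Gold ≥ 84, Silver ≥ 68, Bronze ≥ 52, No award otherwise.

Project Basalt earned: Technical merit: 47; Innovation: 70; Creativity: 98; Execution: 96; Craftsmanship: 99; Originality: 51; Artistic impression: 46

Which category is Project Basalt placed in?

Bronze

Execution (96) ≤ Creativity (98), so Creativity stays at 98.
Weighted total:
  Technical merit 47 × 0.37 = 17.39
  Innovation 70 × 0.11 = 7.7
  Creativity 98 × 0.06 = 5.88
  Execution 96 × 0.13 = 12.48
  Craftsmanship 99 × 0.15 = 14.85
  Originality 51 × 0.1 = 5.1
  Artistic impression 46 × 0.08 = 3.68
Sum = 67.08
67.08 is ≥ 52 and < 68 → Bronze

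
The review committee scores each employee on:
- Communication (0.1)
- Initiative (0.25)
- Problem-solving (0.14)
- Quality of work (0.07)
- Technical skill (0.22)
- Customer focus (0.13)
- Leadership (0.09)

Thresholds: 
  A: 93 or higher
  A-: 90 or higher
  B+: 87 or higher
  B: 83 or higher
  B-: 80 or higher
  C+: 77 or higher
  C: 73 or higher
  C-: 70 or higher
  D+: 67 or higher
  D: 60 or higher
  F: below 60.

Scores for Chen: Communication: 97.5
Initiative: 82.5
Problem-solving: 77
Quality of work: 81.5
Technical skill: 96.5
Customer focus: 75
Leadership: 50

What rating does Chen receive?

B-

Weighted total:
  Communication 97.5 × 0.1 = 9.75
  Initiative 82.5 × 0.25 = 20.625
  Problem-solving 77 × 0.14 = 10.78
  Quality of work 81.5 × 0.07 = 5.705
  Technical skill 96.5 × 0.22 = 21.23
  Customer focus 75 × 0.13 = 9.75
  Leadership 50 × 0.09 = 4.5
Sum = 82.34
82.34 is ≥ 80 and < 83 → B-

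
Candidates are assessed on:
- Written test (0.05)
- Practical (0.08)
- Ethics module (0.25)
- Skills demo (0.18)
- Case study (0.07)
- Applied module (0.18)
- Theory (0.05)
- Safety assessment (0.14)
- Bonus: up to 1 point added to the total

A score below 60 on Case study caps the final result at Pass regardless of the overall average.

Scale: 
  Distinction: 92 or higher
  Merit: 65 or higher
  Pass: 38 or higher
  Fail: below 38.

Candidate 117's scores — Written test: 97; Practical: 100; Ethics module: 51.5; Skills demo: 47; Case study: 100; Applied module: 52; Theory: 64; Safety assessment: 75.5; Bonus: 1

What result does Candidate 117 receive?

Case study score 100 ≥ 60: minimum met.
Weighted total:
  Written test 97 × 0.05 = 4.85
  Practical 100 × 0.08 = 8
  Ethics module 51.5 × 0.25 = 12.875
  Skills demo 47 × 0.18 = 8.46
  Case study 100 × 0.07 = 7
  Applied module 52 × 0.18 = 9.36
  Theory 64 × 0.05 = 3.2
  Safety assessment 75.5 × 0.14 = 10.57
Sum = 64.315
Bonus: 64.315 + 1 = 65.315
65.315 is ≥ 65 and < 92 → Merit

Merit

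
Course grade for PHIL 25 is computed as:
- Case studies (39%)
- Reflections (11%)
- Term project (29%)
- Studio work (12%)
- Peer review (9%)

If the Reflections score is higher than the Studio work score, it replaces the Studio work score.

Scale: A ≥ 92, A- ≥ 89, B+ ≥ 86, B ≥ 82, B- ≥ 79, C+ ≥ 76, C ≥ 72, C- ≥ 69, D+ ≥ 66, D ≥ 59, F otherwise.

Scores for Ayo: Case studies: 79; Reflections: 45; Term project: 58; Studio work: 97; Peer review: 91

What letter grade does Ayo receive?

C

Reflections (45) ≤ Studio work (97), so Studio work stays at 97.
Weighted total:
  Case studies 79 × 0.39 = 30.81
  Reflections 45 × 0.11 = 4.95
  Term project 58 × 0.29 = 16.82
  Studio work 97 × 0.12 = 11.64
  Peer review 91 × 0.09 = 8.19
Sum = 72.41
72.41 is ≥ 72 and < 76 → C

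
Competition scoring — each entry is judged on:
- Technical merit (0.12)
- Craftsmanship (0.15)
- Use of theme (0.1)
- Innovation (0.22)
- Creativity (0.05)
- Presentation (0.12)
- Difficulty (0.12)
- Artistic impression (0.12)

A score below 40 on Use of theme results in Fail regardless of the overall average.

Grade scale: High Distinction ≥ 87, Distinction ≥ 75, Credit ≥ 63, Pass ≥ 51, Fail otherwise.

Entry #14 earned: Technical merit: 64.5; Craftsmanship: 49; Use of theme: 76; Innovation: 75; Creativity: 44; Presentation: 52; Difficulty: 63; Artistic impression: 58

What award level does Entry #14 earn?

Pass

Use of theme score 76 ≥ 40: minimum met.
Weighted total:
  Technical merit 64.5 × 0.12 = 7.74
  Craftsmanship 49 × 0.15 = 7.35
  Use of theme 76 × 0.1 = 7.6
  Innovation 75 × 0.22 = 16.5
  Creativity 44 × 0.05 = 2.2
  Presentation 52 × 0.12 = 6.24
  Difficulty 63 × 0.12 = 7.56
  Artistic impression 58 × 0.12 = 6.96
Sum = 62.15
62.15 is ≥ 51 and < 63 → Pass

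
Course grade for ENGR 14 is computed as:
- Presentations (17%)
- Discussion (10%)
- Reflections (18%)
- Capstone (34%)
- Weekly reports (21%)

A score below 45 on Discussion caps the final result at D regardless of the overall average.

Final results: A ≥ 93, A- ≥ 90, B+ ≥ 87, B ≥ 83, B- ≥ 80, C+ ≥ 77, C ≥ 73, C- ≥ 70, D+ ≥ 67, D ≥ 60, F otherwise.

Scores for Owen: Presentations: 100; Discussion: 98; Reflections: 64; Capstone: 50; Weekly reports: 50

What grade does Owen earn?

Discussion score 98 ≥ 45: minimum met.
Weighted total:
  Presentations 100 × 0.17 = 17
  Discussion 98 × 0.1 = 9.8
  Reflections 64 × 0.18 = 11.52
  Capstone 50 × 0.34 = 17
  Weekly reports 50 × 0.21 = 10.5
Sum = 65.82
65.82 is ≥ 60 and < 67 → D

D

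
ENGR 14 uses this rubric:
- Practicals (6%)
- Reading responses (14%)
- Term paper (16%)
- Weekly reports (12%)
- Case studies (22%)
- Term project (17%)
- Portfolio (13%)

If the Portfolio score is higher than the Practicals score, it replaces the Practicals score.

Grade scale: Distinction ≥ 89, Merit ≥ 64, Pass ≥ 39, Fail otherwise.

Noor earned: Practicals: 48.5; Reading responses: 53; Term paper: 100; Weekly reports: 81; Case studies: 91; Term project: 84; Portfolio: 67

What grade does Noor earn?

Portfolio (67) > Practicals (48.5), so Practicals counts as 67.
Weighted total:
  Practicals 67 × 0.06 = 4.02
  Reading responses 53 × 0.14 = 7.42
  Term paper 100 × 0.16 = 16
  Weekly reports 81 × 0.12 = 9.72
  Case studies 91 × 0.22 = 20.02
  Term project 84 × 0.17 = 14.28
  Portfolio 67 × 0.13 = 8.71
Sum = 80.17
80.17 is ≥ 64 and < 89 → Merit

Merit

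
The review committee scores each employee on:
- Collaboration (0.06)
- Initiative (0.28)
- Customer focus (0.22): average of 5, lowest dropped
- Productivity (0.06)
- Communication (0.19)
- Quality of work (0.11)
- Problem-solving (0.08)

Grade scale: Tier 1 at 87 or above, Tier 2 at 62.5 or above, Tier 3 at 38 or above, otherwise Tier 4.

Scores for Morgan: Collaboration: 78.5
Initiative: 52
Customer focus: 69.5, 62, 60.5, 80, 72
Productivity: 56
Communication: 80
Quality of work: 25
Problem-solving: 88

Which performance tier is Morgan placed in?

Customer focus: drop 60.5 → average of remaining 4 = 283.5/4 = 70.875
Weighted total:
  Collaboration 78.5 × 0.06 = 4.71
  Initiative 52 × 0.28 = 14.56
  Customer focus 70.875 × 0.22 = 15.5925
  Productivity 56 × 0.06 = 3.36
  Communication 80 × 0.19 = 15.2
  Quality of work 25 × 0.11 = 2.75
  Problem-solving 88 × 0.08 = 7.04
Sum = 63.2125
63.2125 is ≥ 62.5 and < 87 → Tier 2

Tier 2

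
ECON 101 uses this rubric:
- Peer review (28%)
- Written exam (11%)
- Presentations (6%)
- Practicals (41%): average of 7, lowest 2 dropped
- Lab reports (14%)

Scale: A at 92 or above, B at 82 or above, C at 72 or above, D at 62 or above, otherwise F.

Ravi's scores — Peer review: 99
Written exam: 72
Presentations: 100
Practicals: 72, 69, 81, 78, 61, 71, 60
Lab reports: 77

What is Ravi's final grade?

B

Practicals: drop 60, 61 → average of remaining 5 = 371/5 = 74.2
Weighted total:
  Peer review 99 × 0.28 = 27.72
  Written exam 72 × 0.11 = 7.92
  Presentations 100 × 0.06 = 6
  Practicals 74.2 × 0.41 = 30.422
  Lab reports 77 × 0.14 = 10.78
Sum = 82.842
82.842 is ≥ 82 and < 92 → B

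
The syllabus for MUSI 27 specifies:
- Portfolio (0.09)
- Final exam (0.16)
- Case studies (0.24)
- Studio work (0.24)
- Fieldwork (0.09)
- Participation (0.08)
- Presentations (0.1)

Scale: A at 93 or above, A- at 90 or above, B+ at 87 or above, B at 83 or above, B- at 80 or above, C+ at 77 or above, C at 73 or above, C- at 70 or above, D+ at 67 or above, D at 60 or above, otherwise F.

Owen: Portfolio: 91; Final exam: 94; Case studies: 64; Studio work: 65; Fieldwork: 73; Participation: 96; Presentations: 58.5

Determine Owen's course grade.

Weighted total:
  Portfolio 91 × 0.09 = 8.19
  Final exam 94 × 0.16 = 15.04
  Case studies 64 × 0.24 = 15.36
  Studio work 65 × 0.24 = 15.6
  Fieldwork 73 × 0.09 = 6.57
  Participation 96 × 0.08 = 7.68
  Presentations 58.5 × 0.1 = 5.85
Sum = 74.29
74.29 is ≥ 73 and < 77 → C

C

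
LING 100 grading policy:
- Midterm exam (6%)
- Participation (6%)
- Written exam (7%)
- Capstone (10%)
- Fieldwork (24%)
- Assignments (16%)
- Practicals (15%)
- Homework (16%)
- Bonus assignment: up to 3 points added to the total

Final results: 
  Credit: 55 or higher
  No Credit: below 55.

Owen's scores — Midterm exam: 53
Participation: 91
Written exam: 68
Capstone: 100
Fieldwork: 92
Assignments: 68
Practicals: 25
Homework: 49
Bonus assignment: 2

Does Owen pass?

Weighted total:
  Midterm exam 53 × 0.06 = 3.18
  Participation 91 × 0.06 = 5.46
  Written exam 68 × 0.07 = 4.76
  Capstone 100 × 0.1 = 10
  Fieldwork 92 × 0.24 = 22.08
  Assignments 68 × 0.16 = 10.88
  Practicals 25 × 0.15 = 3.75
  Homework 49 × 0.16 = 7.84
Sum = 67.95
Bonus assignment: 67.95 + 2 = 69.95
69.95 ≥ 55 → Credit

Credit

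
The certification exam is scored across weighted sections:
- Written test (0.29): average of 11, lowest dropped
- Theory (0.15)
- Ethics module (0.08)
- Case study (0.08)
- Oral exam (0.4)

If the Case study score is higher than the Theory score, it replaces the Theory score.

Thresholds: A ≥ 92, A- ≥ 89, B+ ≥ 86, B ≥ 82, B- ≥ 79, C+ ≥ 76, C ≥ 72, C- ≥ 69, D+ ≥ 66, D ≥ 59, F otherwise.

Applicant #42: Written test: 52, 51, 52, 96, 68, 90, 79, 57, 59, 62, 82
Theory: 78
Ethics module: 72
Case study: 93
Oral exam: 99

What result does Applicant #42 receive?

Written test: drop 51 → average of remaining 10 = 697/10 = 69.7
Case study (93) > Theory (78), so Theory counts as 93.
Weighted total:
  Written test 69.7 × 0.29 = 20.213
  Theory 93 × 0.15 = 13.95
  Ethics module 72 × 0.08 = 5.76
  Case study 93 × 0.08 = 7.44
  Oral exam 99 × 0.4 = 39.6
Sum = 86.963
86.963 is ≥ 86 and < 89 → B+

B+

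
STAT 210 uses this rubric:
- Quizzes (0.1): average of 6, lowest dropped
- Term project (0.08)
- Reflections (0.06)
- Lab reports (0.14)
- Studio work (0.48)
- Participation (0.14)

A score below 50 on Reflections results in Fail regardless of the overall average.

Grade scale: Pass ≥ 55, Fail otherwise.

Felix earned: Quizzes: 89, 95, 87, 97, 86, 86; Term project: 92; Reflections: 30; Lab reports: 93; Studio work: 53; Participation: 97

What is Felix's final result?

Quizzes: drop 86 → average of remaining 5 = 454/5 = 90.8
Reflections score 30 < 50: minimum not met.
Weighted total:
  Quizzes 90.8 × 0.1 = 9.08
  Term project 92 × 0.08 = 7.36
  Reflections 30 × 0.06 = 1.8
  Lab reports 93 × 0.14 = 13.02
  Studio work 53 × 0.48 = 25.44
  Participation 97 × 0.14 = 13.58
Sum = 70.28
Because the Reflections minimum was not met, the result is Fail.

Fail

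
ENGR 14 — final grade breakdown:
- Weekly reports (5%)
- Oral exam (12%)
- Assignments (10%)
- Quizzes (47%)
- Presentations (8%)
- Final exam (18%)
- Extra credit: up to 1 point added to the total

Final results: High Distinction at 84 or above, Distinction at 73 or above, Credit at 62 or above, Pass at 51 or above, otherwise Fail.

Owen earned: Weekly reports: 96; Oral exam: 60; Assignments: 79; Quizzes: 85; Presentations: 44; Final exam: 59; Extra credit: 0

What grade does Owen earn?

Distinction

Weighted total:
  Weekly reports 96 × 0.05 = 4.8
  Oral exam 60 × 0.12 = 7.2
  Assignments 79 × 0.1 = 7.9
  Quizzes 85 × 0.47 = 39.95
  Presentations 44 × 0.08 = 3.52
  Final exam 59 × 0.18 = 10.62
Sum = 73.99
Extra credit: 73.99 + 0 = 73.99
73.99 is ≥ 73 and < 84 → Distinction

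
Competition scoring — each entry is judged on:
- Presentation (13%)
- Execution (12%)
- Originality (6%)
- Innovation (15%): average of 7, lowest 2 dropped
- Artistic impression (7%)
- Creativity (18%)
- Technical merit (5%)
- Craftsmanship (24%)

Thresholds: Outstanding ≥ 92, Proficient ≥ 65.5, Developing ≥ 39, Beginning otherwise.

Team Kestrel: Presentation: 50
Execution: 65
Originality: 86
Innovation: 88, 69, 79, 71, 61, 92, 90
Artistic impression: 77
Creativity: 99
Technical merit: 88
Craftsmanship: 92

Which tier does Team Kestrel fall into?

Proficient

Innovation: drop 61, 69 → average of remaining 5 = 420/5 = 84
Weighted total:
  Presentation 50 × 0.13 = 6.5
  Execution 65 × 0.12 = 7.8
  Originality 86 × 0.06 = 5.16
  Innovation 84 × 0.15 = 12.6
  Artistic impression 77 × 0.07 = 5.39
  Creativity 99 × 0.18 = 17.82
  Technical merit 88 × 0.05 = 4.4
  Craftsmanship 92 × 0.24 = 22.08
Sum = 81.75
81.75 is ≥ 65.5 and < 92 → Proficient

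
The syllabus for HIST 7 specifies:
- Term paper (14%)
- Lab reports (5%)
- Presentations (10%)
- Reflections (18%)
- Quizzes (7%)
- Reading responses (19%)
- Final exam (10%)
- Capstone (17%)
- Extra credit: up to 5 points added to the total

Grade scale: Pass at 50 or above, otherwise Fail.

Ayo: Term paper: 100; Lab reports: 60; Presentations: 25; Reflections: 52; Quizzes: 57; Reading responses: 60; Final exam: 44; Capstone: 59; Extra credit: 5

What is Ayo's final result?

Pass

Weighted total:
  Term paper 100 × 0.14 = 14
  Lab reports 60 × 0.05 = 3
  Presentations 25 × 0.1 = 2.5
  Reflections 52 × 0.18 = 9.36
  Quizzes 57 × 0.07 = 3.99
  Reading responses 60 × 0.19 = 11.4
  Final exam 44 × 0.1 = 4.4
  Capstone 59 × 0.17 = 10.03
Sum = 58.68
Extra credit: 58.68 + 5 = 63.68
63.68 ≥ 50 → Pass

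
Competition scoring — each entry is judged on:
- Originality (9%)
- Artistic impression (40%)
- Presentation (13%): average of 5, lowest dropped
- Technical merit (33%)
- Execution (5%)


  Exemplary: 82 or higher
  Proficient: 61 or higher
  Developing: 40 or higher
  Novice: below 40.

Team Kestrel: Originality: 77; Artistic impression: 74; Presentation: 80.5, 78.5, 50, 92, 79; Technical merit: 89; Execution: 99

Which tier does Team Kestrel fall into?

Presentation: drop 50 → average of remaining 4 = 330/4 = 82.5
Weighted total:
  Originality 77 × 0.09 = 6.93
  Artistic impression 74 × 0.4 = 29.6
  Presentation 82.5 × 0.13 = 10.725
  Technical merit 89 × 0.33 = 29.37
  Execution 99 × 0.05 = 4.95
Sum = 81.575
81.575 is ≥ 61 and < 82 → Proficient

Proficient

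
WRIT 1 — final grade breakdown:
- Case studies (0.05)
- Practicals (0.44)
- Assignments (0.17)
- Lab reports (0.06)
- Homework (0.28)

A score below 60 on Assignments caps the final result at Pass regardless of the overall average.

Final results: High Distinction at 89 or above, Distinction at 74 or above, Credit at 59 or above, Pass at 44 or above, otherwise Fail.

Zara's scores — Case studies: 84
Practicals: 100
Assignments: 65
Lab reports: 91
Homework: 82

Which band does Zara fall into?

Assignments score 65 ≥ 60: minimum met.
Weighted total:
  Case studies 84 × 0.05 = 4.2
  Practicals 100 × 0.44 = 44
  Assignments 65 × 0.17 = 11.05
  Lab reports 91 × 0.06 = 5.46
  Homework 82 × 0.28 = 22.96
Sum = 87.67
87.67 is ≥ 74 and < 89 → Distinction

Distinction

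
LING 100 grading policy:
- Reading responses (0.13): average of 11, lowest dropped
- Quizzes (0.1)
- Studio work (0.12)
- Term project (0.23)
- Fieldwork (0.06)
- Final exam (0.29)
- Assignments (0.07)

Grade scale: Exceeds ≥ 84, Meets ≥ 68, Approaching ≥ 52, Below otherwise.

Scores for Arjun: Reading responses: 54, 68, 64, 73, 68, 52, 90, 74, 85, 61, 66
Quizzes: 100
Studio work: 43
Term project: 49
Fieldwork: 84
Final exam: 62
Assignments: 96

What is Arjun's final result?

Reading responses: drop 52 → average of remaining 10 = 703/10 = 70.3
Weighted total:
  Reading responses 70.3 × 0.13 = 9.139
  Quizzes 100 × 0.1 = 10
  Studio work 43 × 0.12 = 5.16
  Term project 49 × 0.23 = 11.27
  Fieldwork 84 × 0.06 = 5.04
  Final exam 62 × 0.29 = 17.98
  Assignments 96 × 0.07 = 6.72
Sum = 65.309
65.309 is ≥ 52 and < 68 → Approaching

Approaching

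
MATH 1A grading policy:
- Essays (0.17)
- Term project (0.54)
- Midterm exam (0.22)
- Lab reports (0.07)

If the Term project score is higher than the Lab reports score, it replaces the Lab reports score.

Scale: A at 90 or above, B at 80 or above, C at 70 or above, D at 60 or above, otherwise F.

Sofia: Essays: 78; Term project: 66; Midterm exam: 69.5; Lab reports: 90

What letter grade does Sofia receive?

Term project (66) ≤ Lab reports (90), so Lab reports stays at 90.
Weighted total:
  Essays 78 × 0.17 = 13.26
  Term project 66 × 0.54 = 35.64
  Midterm exam 69.5 × 0.22 = 15.29
  Lab reports 90 × 0.07 = 6.3
Sum = 70.49
70.49 is ≥ 70 and < 80 → C

C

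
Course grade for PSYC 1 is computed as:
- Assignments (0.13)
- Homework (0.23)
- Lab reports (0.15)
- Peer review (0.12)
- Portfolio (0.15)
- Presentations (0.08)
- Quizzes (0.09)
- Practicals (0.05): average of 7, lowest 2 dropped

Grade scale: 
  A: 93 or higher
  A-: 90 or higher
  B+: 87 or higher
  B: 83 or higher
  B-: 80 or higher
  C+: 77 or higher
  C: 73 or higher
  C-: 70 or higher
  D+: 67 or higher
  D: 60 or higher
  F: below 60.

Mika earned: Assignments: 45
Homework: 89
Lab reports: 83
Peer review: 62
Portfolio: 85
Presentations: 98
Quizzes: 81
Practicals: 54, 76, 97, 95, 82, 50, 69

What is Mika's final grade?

C+

Practicals: drop 50, 54 → average of remaining 5 = 419/5 = 83.8
Weighted total:
  Assignments 45 × 0.13 = 5.85
  Homework 89 × 0.23 = 20.47
  Lab reports 83 × 0.15 = 12.45
  Peer review 62 × 0.12 = 7.44
  Portfolio 85 × 0.15 = 12.75
  Presentations 98 × 0.08 = 7.84
  Quizzes 81 × 0.09 = 7.29
  Practicals 83.8 × 0.05 = 4.19
Sum = 78.28
78.28 is ≥ 77 and < 80 → C+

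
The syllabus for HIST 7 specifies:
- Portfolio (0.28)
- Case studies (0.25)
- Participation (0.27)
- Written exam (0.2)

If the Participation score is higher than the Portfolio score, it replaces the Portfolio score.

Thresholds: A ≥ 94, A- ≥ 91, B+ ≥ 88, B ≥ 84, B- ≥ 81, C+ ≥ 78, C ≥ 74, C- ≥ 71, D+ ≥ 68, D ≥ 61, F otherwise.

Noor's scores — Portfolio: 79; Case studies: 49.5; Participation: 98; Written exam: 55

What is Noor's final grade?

Participation (98) > Portfolio (79), so Portfolio counts as 98.
Weighted total:
  Portfolio 98 × 0.28 = 27.44
  Case studies 49.5 × 0.25 = 12.375
  Participation 98 × 0.27 = 26.46
  Written exam 55 × 0.2 = 11
Sum = 77.275
77.275 is ≥ 74 and < 78 → C

C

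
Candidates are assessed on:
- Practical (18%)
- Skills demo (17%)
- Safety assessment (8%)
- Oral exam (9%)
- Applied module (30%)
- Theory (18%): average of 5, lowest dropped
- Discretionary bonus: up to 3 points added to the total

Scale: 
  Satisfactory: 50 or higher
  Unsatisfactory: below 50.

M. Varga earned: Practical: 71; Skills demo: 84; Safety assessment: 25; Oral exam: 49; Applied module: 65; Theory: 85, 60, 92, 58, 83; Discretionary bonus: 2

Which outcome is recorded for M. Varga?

Theory: drop 58 → average of remaining 4 = 320/4 = 80
Weighted total:
  Practical 71 × 0.18 = 12.78
  Skills demo 84 × 0.17 = 14.28
  Safety assessment 25 × 0.08 = 2
  Oral exam 49 × 0.09 = 4.41
  Applied module 65 × 0.3 = 19.5
  Theory 80 × 0.18 = 14.4
Sum = 67.37
Discretionary bonus: 67.37 + 2 = 69.37
69.37 ≥ 50 → Satisfactory

Satisfactory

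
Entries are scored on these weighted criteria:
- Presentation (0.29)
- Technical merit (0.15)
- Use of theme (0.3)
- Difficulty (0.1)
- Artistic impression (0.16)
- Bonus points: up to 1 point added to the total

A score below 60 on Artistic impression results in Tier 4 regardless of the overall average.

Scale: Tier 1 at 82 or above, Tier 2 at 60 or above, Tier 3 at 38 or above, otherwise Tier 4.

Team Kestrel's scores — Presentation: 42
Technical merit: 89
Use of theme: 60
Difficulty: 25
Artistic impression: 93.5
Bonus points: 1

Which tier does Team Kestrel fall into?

Artistic impression score 93.5 ≥ 60: minimum met.
Weighted total:
  Presentation 42 × 0.29 = 12.18
  Technical merit 89 × 0.15 = 13.35
  Use of theme 60 × 0.3 = 18
  Difficulty 25 × 0.1 = 2.5
  Artistic impression 93.5 × 0.16 = 14.96
Sum = 60.99
Bonus points: 60.99 + 1 = 61.99
61.99 is ≥ 60 and < 82 → Tier 2

Tier 2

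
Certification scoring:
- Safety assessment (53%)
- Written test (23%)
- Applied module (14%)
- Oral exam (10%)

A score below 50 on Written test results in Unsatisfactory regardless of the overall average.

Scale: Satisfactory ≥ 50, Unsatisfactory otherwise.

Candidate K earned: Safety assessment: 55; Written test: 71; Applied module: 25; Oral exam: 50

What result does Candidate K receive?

Written test score 71 ≥ 50: minimum met.
Weighted total:
  Safety assessment 55 × 0.53 = 29.15
  Written test 71 × 0.23 = 16.33
  Applied module 25 × 0.14 = 3.5
  Oral exam 50 × 0.1 = 5
Sum = 53.98
53.98 ≥ 50 → Satisfactory

Satisfactory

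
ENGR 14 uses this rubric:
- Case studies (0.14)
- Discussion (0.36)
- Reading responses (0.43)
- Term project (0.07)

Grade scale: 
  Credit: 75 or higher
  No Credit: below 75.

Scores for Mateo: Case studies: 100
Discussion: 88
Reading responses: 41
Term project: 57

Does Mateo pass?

No Credit

Weighted total:
  Case studies 100 × 0.14 = 14
  Discussion 88 × 0.36 = 31.68
  Reading responses 41 × 0.43 = 17.63
  Term project 57 × 0.07 = 3.99
Sum = 67.3
67.3 < 75 → No Credit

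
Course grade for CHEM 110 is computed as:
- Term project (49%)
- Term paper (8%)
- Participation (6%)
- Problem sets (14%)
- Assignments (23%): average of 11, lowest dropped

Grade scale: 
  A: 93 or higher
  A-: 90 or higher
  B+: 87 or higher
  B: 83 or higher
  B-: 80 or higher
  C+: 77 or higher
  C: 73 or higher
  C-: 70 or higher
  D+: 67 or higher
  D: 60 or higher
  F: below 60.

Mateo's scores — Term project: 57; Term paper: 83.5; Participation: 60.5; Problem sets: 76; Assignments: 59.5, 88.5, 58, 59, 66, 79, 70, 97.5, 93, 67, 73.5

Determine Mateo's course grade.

Assignments: drop 58 → average of remaining 10 = 753/10 = 75.3
Weighted total:
  Term project 57 × 0.49 = 27.93
  Term paper 83.5 × 0.08 = 6.68
  Participation 60.5 × 0.06 = 3.63
  Problem sets 76 × 0.14 = 10.64
  Assignments 75.3 × 0.23 = 17.319
Sum = 66.199
66.199 is ≥ 60 and < 67 → D

D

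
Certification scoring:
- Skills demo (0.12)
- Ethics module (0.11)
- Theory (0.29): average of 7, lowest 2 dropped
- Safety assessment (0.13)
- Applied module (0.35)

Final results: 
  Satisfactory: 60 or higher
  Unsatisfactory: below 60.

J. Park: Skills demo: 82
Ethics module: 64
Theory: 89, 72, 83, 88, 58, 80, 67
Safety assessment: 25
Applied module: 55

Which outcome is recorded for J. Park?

Theory: drop 58, 67 → average of remaining 5 = 412/5 = 82.4
Weighted total:
  Skills demo 82 × 0.12 = 9.84
  Ethics module 64 × 0.11 = 7.04
  Theory 82.4 × 0.29 = 23.896
  Safety assessment 25 × 0.13 = 3.25
  Applied module 55 × 0.35 = 19.25
Sum = 63.276
63.276 ≥ 60 → Satisfactory

Satisfactory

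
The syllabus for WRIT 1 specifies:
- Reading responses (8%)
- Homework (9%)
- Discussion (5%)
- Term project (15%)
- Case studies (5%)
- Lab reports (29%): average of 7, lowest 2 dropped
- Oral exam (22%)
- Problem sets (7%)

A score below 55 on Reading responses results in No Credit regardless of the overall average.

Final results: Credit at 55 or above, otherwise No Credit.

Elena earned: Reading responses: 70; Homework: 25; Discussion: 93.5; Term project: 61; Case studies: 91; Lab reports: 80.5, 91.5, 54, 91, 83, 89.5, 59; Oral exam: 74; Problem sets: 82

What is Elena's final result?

Lab reports: drop 54, 59 → average of remaining 5 = 435.5/5 = 87.1
Reading responses score 70 ≥ 55: minimum met.
Weighted total:
  Reading responses 70 × 0.08 = 5.6
  Homework 25 × 0.09 = 2.25
  Discussion 93.5 × 0.05 = 4.675
  Term project 61 × 0.15 = 9.15
  Case studies 91 × 0.05 = 4.55
  Lab reports 87.1 × 0.29 = 25.259
  Oral exam 74 × 0.22 = 16.28
  Problem sets 82 × 0.07 = 5.74
Sum = 73.504
73.504 ≥ 55 → Credit

Credit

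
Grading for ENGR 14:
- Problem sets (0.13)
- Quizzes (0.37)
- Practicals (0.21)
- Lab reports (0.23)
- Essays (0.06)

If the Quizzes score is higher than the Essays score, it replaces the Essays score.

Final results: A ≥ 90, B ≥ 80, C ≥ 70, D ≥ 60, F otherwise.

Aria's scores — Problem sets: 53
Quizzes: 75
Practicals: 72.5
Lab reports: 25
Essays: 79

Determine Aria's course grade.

D

Quizzes (75) ≤ Essays (79), so Essays stays at 79.
Weighted total:
  Problem sets 53 × 0.13 = 6.89
  Quizzes 75 × 0.37 = 27.75
  Practicals 72.5 × 0.21 = 15.225
  Lab reports 25 × 0.23 = 5.75
  Essays 79 × 0.06 = 4.74
Sum = 60.355
60.355 is ≥ 60 and < 70 → D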